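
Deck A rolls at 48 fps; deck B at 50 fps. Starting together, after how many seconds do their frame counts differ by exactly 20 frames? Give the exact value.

10 seconds

The gap grows by |50 − 48| = 2 frames per second.
Time for a 20-frame gap: 20 ÷ (2) = 10 s.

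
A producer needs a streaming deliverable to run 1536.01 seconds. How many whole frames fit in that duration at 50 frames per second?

Frames = 1536.01 × 50 = 153601/2 ≈ 76800.5000.
Complete frames: 76800.

76800 frames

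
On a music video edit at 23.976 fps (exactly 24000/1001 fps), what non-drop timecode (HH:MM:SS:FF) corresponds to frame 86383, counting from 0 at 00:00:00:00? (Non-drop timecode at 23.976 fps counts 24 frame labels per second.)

00:59:59:07

86383 ÷ 24 = 3599 full seconds, remainder 7 frames.
3599 s = 0 h 59 min 59 s.
Timecode: 00:59:59:07.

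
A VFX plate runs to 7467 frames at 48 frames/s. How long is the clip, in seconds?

Running time = 7467 / (48) = 155.5625 s.

155.5625 seconds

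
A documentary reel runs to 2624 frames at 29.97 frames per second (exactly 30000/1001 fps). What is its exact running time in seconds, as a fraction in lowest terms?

164164/1875 seconds

Running time = 2624 ÷ (30000/1001) = 2624 × 1001/30000 = 164164/1875 s.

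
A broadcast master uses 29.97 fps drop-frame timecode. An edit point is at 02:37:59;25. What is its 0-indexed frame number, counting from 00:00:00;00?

As if non-drop at 30 labels/s: (2 × 3600 + 37 × 60 + 59) × 30 + 25 = 284395.
Minute boundaries passed: 157; those not divisible by 10: 157 − 15 = 142; dropped labels = 2 × 142 = 284.
Actual frame index = 284395 − 284 = 284111.

284111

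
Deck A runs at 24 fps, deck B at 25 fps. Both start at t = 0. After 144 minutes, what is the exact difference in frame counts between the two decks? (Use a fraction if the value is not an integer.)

8640 frames

144 min = 8640 s.
A emits 24 × 8640 = 207360 frames; B emits 25 × 8640 = 216000.
Difference = 8640 frames; B is ahead of A.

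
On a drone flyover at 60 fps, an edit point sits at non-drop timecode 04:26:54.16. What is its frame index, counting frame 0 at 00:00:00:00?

Total seconds to the label: (4 × 3600 + 26 × 60 + 54) = 16014.
Frame index = 16014 × 60 + 16 = 960856.

frame 960856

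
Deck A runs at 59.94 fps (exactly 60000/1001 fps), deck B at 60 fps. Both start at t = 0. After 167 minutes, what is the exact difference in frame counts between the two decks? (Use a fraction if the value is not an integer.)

167 min = 10020 s.
A emits 60000/1001 × 10020 = 601200000/1001 frames; B emits 60 × 10020 = 601200.
Difference = 601200/1001 frames (≈ 600.5994); B is ahead of A.

601200/1001 frames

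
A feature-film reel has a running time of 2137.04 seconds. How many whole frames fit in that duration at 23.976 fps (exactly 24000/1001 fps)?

Frames = 2137.04 × 24000/1001 = 51288960/1001 ≈ 51237.7223.
Complete frames: 51237.

51237 frames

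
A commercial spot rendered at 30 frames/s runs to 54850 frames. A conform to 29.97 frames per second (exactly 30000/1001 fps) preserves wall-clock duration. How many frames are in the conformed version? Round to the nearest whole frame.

54795 frames

Frames at target rate = 54850 × (30000/1001) / (30) = 54850000/1001 ≈ 54795.205.
Nearest whole frame: 54795.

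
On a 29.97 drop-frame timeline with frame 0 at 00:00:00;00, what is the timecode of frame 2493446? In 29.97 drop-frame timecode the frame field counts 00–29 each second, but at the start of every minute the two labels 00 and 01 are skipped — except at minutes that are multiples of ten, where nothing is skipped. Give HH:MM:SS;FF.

Each 10-minute DF block holds 10 × 60 × 30 − 9 × 2 = 17982 frames. 2493446 ÷ 17982 → 138 full blocks, remainder 11930.
Within the partial block the first minute is 1800 frames and each further minute 1798, so 6 further minute boundaries passed. Total skipped labels = 18 × 138 + 2 × 6 = 2496.
Non-drop label index = 2493446 + 2496 = 2495942; at 30 labels/s that is 23:06:38:02, i.e. DF 23:06:38;02.

23:06:38;02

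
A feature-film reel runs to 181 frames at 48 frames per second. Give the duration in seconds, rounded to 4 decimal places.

Running time = 181 × 1/48 = 181/48 s ≈ 3.7708 s.

3.7708 seconds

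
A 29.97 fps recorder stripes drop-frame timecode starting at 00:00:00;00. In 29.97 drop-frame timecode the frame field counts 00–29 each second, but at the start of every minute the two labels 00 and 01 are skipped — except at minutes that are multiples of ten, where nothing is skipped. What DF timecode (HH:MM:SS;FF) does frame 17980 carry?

Each 10-minute DF block holds 10 × 60 × 30 − 9 × 2 = 17982 frames. 17980 ÷ 17982 → 0 full blocks, remainder 17980.
Within the partial block the first minute is 1800 frames and each further minute 1798, so 9 further minute boundaries passed. Total skipped labels = 18 × 0 + 2 × 9 = 18.
Non-drop label index = 17980 + 18 = 17998; at 30 labels/s that is 00:09:59:28, i.e. DF 00:09:59;28.

00:09:59;28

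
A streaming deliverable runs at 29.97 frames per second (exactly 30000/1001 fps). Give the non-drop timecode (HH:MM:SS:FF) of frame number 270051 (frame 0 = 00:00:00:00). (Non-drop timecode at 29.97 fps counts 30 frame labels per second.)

02:30:01:21

270051 ÷ 30 = 9001 full seconds, remainder 21 frames.
9001 s = 2 h 30 min 1 s.
Timecode: 02:30:01:21.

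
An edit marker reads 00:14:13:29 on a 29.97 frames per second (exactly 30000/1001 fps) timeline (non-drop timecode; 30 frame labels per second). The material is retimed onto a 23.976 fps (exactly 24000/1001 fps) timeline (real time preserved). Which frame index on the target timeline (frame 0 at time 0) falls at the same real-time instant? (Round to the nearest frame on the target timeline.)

frame 20495

Source frame index: (0×3600 + 14×60 + 13) × 30 + 29 = 25619.
Real time: 25619 / (30000/1001) = 25644619/30000 s.
Target frame: (25644619/30000) × (24000/1001) = 102476/5 ≈ 20495.200 → 20495.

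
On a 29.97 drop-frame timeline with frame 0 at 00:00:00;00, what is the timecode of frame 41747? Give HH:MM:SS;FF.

00:23:12;29

Each 10-minute DF block holds 10 × 60 × 30 − 9 × 2 = 17982 frames. 41747 ÷ 17982 → 2 full blocks, remainder 5783.
Within the partial block the first minute is 1800 frames and each further minute 1798, so 3 further minute boundaries passed. Total skipped labels = 18 × 2 + 2 × 3 = 42.
Non-drop label index = 41747 + 42 = 41789; at 30 labels/s that is 00:23:12:29, i.e. DF 00:23:12;29.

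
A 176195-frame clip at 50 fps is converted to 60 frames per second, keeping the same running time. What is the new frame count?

Target frames = source frames × (target rate / source rate) = 176195 × (60)/(50) = 176195 × 6/5 = 211434.

211434 frames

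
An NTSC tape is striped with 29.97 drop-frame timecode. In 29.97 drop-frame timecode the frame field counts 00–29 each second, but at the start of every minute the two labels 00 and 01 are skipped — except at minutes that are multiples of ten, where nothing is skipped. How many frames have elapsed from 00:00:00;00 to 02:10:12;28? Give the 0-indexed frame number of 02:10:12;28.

234154

As if non-drop at 30 labels/s: (2 × 3600 + 10 × 60 + 12) × 30 + 28 = 234388.
Minute boundaries passed: 130; those not divisible by 10: 130 − 13 = 117; dropped labels = 2 × 117 = 234.
Actual frame index = 234388 − 234 = 234154.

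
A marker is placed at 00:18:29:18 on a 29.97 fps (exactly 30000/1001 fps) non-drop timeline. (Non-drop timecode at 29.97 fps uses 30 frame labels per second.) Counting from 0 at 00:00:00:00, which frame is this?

33288

Total seconds to the label: (0 × 3600 + 18 × 60 + 29) = 1109.
Frame index = 1109 × 30 + 18 = 33288.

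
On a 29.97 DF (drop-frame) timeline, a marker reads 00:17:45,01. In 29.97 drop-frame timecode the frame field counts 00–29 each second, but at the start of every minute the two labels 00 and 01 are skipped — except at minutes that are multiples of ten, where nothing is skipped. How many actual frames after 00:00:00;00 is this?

31919

As if non-drop at 30 labels/s: (0 × 3600 + 17 × 60 + 45) × 30 + 1 = 31951.
Minute boundaries passed: 17; those not divisible by 10: 17 − 1 = 16; dropped labels = 2 × 16 = 32.
Actual frame index = 31951 − 32 = 31919.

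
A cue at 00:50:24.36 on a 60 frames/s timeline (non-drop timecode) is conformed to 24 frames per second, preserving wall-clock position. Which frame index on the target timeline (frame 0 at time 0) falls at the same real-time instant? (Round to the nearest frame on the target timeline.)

Source frame index: (0×3600 + 50×60 + 24) × 60 + 36 = 181476.
Real time: 181476 / (60) = 15123/5 s.
Target frame: (15123/5) × (24) = 362952/5 ≈ 72590.400 → 72590.

frame 72590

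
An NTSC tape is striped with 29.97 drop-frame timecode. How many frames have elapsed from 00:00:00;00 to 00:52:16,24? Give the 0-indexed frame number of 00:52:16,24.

As if non-drop at 30 labels/s: (0 × 3600 + 52 × 60 + 16) × 30 + 24 = 94104.
Minute boundaries passed: 52; those not divisible by 10: 52 − 5 = 47; dropped labels = 2 × 47 = 94.
Actual frame index = 94104 − 94 = 94010.

94010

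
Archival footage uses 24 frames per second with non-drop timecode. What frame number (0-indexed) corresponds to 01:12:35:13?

Total seconds to the label: (1 × 3600 + 12 × 60 + 35) = 4355.
Frame index = 4355 × 24 + 13 = 104533.

104533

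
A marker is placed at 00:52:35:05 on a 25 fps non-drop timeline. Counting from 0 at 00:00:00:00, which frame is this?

Total seconds to the label: (0 × 3600 + 52 × 60 + 35) = 3155.
Frame index = 3155 × 25 + 5 = 78880.

78880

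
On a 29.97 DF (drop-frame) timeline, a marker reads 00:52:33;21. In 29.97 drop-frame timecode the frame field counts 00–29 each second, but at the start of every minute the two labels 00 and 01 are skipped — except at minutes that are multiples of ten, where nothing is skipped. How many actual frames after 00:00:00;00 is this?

Complete 10-minute blocks: 5, each 17982 frames → 89910.
Remaining 2 whole minutes in the current block: 1800 + 1 × 1798 = 3598 frames.
Within the current minute: 33 × 30 + 21 − 2 = 1009 (labels ;00/;01 skipped at this minute). Total = 89910 + 3598 + 1009 = 94517.

94517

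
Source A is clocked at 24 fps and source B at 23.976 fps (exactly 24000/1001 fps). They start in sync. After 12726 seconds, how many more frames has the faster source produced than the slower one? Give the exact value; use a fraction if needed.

A emits 24 × 12726 = 305424 frames; B emits 24000/1001 × 12726 = 43632000/143.
Difference = 43632/143 frames (≈ 305.1189); B is behind A.

43632/143 frames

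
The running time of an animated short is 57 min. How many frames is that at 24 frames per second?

57 min = 3420 s.
Frames = 3420 × 24 = 82080.

82080 frames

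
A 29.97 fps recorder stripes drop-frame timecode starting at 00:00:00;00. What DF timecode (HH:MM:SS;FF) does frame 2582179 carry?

Ten DF minutes hold 17982 frames, so frame 2582179 lies in block 143 (frames 2571426–2589407) with 10753 frames into that block.
The block's first minute is 1800 frames and the rest 1798 each; 10753 frames reaches minute 5, so 143 × 18 + 5 × 2 = 2584 labels have been skipped so far.
Adding those back, label number 2582179 + 2584 = 2584763 at 30 labels/s is 86158 s + 23 f = 23 h 55 min 58 s frame 23, i.e. 23:55:58;23.

23:55:58;23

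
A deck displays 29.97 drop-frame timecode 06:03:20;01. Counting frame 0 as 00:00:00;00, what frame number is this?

As if non-drop at 30 labels/s: (6 × 3600 + 3 × 60 + 20) × 30 + 1 = 654001.
Minute boundaries passed: 363; those not divisible by 10: 363 − 36 = 327; dropped labels = 2 × 327 = 654.
Actual frame index = 654001 − 654 = 653347.

653347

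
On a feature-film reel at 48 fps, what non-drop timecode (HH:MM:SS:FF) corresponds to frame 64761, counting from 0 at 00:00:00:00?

00:22:29:09

64761 ÷ 48 = 1349 full seconds, remainder 9 frames.
1349 s = 0 h 22 min 29 s.
Timecode: 00:22:29:09.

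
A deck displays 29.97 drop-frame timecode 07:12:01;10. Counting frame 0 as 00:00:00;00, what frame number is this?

As if non-drop at 30 labels/s: (7 × 3600 + 12 × 60 + 1) × 30 + 10 = 777640.
Minute boundaries passed: 432; those not divisible by 10: 432 − 43 = 389; dropped labels = 2 × 389 = 778.
Actual frame index = 777640 − 778 = 776862.

776862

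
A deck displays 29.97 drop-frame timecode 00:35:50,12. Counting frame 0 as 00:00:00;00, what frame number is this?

As if non-drop at 30 labels/s: (0 × 3600 + 35 × 60 + 50) × 30 + 12 = 64512.
Minute boundaries passed: 35; those not divisible by 10: 35 − 3 = 32; dropped labels = 2 × 32 = 64.
Actual frame index = 64512 − 64 = 64448.

64448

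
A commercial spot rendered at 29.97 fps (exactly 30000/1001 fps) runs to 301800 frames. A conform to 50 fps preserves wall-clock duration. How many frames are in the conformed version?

Target frames = source frames × (target rate / source rate) = 301800 × (50)/(30000/1001) = 301800 × 1001/600 = 503503.

503503 frames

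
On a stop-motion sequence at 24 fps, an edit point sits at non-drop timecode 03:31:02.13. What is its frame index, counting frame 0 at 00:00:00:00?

Total seconds to the label: (3 × 3600 + 31 × 60 + 2) = 12662.
Frame index = 12662 × 24 + 13 = 303901.

303901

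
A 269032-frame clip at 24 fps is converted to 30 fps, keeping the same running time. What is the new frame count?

336290 frames

Target frames = source frames × (target rate / source rate) = 269032 × (30)/(24) = 269032 × 5/4 = 336290.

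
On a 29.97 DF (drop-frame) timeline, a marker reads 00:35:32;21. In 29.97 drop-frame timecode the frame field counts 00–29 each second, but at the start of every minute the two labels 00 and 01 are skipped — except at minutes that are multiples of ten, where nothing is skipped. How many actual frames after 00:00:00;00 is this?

63917

Complete 10-minute blocks: 3, each 17982 frames → 53946.
Remaining 5 whole minutes in the current block: 1800 + 4 × 1798 = 8992 frames.
Within the current minute: 32 × 30 + 21 − 2 = 979 (labels ;00/;01 skipped at this minute). Total = 53946 + 8992 + 979 = 63917.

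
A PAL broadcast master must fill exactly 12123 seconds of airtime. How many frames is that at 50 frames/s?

Frames = 12123 × 50 = 606150.

606150 frames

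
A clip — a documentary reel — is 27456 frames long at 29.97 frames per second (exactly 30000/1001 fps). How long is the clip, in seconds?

916.1152 seconds

Running time = 27456 / (30000/1001) = 916.1152 s.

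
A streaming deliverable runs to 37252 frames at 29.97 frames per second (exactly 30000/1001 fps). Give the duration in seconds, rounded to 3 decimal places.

1242.975 seconds

Running time = 37252 × 1001/30000 = 9322313/7500 s ≈ 1242.975 s.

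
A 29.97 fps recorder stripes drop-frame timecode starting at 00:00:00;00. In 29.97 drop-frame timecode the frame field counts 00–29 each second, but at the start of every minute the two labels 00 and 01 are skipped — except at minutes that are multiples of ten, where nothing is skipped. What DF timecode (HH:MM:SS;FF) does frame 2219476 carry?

Each 10-minute DF block holds 10 × 60 × 30 − 9 × 2 = 17982 frames. 2219476 ÷ 17982 → 123 full blocks, remainder 7690.
Within the partial block the first minute is 1800 frames and each further minute 1798, so 4 further minute boundaries passed. Total skipped labels = 18 × 123 + 2 × 4 = 2222.
Non-drop label index = 2219476 + 2222 = 2221698; at 30 labels/s that is 20:34:16:18, i.e. DF 20:34:16;18.

20:34:16;18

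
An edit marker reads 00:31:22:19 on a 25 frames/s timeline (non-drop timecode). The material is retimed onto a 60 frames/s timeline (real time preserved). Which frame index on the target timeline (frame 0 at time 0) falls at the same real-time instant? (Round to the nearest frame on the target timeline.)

frame 112966

Source frame index: (0×3600 + 31×60 + 22) × 25 + 19 = 47069.
Real time: 47069 / (25) = 47069/25 s.
Target frame: (47069/25) × (60) = 564828/5 ≈ 112965.600 → 112966.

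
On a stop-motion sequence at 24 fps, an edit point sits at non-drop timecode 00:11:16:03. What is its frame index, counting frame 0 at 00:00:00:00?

frame 16227

Total seconds to the label: (0 × 3600 + 11 × 60 + 16) = 676.
Frame index = 676 × 24 + 3 = 16227.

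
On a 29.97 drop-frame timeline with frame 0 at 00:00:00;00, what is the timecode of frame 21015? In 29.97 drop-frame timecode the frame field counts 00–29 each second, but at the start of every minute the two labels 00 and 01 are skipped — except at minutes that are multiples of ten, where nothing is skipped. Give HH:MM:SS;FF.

Ten DF minutes hold 17982 frames, so frame 21015 lies in block 1 (frames 17982–35963) with 3033 frames into that block.
The block's first minute is 1800 frames and the rest 1798 each; 3033 frames reaches minute 1, so 1 × 18 + 1 × 2 = 20 labels have been skipped so far.
Adding those back, label number 21015 + 20 = 21035 at 30 labels/s is 701 s + 5 f = 0 h 11 min 41 s frame 5, i.e. 00:11:41;05.

00:11:41;05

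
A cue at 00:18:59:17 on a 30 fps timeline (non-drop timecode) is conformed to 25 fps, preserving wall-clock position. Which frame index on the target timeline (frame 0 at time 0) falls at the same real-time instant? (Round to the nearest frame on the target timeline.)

Source frame index: (0×3600 + 18×60 + 59) × 30 + 17 = 34187.
Real time: 34187 / (30) = 34187/30 s.
Target frame: (34187/30) × (25) = 170935/6 ≈ 28489.167 → 28489.

frame 28489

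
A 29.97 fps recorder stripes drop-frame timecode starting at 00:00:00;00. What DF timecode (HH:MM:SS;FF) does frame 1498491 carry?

13:53:19;21

Ten DF minutes hold 17982 frames, so frame 1498491 lies in block 83 (frames 1492506–1510487) with 5985 frames into that block.
The block's first minute is 1800 frames and the rest 1798 each; 5985 frames reaches minute 3, so 83 × 18 + 3 × 2 = 1500 labels have been skipped so far.
Adding those back, label number 1498491 + 1500 = 1499991 at 30 labels/s is 49999 s + 21 f = 13 h 53 min 19 s frame 21, i.e. 13:53:19;21.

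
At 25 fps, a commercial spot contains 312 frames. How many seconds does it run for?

Running time = 312 / (25) = 12.48 s.

12.48 seconds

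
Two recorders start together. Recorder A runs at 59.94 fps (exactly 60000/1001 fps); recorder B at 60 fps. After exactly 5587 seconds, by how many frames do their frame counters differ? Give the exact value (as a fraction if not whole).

A emits 60000/1001 × 5587 = 335220000/1001 frames; B emits 60 × 5587 = 335220.
Difference = 335220/1001 frames (≈ 334.8851); B is ahead of A.

335220/1001 frames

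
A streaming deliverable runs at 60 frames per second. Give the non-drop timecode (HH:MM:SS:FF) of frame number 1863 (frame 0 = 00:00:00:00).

1863 ÷ 60 = 31 full seconds, remainder 3 frames.
31 s = 0 h 0 min 31 s.
Timecode: 00:00:31:03.

00:00:31:03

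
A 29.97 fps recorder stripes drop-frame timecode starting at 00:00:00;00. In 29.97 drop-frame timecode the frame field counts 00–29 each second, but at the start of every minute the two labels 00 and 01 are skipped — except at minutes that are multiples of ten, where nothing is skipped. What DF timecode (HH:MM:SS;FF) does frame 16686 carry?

Each 10-minute DF block holds 10 × 60 × 30 − 9 × 2 = 17982 frames. 16686 ÷ 17982 → 0 full blocks, remainder 16686.
Within the partial block the first minute is 1800 frames and each further minute 1798, so 9 further minute boundaries passed. Total skipped labels = 18 × 0 + 2 × 9 = 18.
Non-drop label index = 16686 + 18 = 16704; at 30 labels/s that is 00:09:16:24, i.e. DF 00:09:16;24.

00:09:16;24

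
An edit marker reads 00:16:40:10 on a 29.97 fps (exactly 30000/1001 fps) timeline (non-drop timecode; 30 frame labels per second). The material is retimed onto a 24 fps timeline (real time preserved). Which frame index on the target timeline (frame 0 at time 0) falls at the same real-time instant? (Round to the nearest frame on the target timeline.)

Source frame index: (0×3600 + 16×60 + 40) × 30 + 10 = 30010.
Real time: 30010 / (30000/1001) = 3004001/3000 s.
Target frame: (3004001/3000) × (24) = 3004001/125 ≈ 24032.008 → 24032.

frame 24032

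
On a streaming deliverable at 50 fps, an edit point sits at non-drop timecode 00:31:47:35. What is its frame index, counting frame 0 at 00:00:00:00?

Total seconds to the label: (0 × 3600 + 31 × 60 + 47) = 1907.
Frame index = 1907 × 50 + 35 = 95385.

frame 95385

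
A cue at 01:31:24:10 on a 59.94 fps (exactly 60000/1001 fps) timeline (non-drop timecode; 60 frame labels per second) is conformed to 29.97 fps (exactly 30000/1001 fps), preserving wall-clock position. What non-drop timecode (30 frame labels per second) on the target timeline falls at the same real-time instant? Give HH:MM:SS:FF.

01:31:24:05

Source frame index: (1×3600 + 31×60 + 24) × 60 + 10 = 329050.
Real time: 329050 / (60000/1001) = 6587581/1200 s.
Target frame: (6587581/1200) × (30000/1001) = 164525.
At 30 labels/s: frame 164525 → 01:31:24:05.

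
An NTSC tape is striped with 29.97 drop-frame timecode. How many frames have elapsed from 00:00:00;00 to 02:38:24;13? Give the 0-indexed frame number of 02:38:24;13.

284847

As if non-drop at 30 labels/s: (2 × 3600 + 38 × 60 + 24) × 30 + 13 = 285133.
Minute boundaries passed: 158; those not divisible by 10: 158 − 15 = 143; dropped labels = 2 × 143 = 286.
Actual frame index = 285133 − 286 = 284847.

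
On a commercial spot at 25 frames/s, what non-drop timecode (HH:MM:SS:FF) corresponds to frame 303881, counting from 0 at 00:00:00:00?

03:22:35:06

303881 ÷ 25 = 12155 full seconds, remainder 6 frames.
12155 s = 3 h 22 min 35 s.
Timecode: 03:22:35:06.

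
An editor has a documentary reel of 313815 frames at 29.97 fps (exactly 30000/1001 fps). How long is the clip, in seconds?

Running time = 313815 / (30000/1001) = 10470.9605 s.

10470.9605 seconds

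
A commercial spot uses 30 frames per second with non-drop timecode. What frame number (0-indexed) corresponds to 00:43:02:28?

Total seconds to the label: (0 × 3600 + 43 × 60 + 2) = 2582.
Frame index = 2582 × 30 + 28 = 77488.

frame 77488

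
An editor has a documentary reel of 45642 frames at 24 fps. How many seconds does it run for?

1901.75 seconds

Running time = 45642 / (24) = 1901.75 s.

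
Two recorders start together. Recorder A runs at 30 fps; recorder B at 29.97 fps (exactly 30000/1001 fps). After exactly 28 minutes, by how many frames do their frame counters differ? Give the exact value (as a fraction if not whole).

7200/143 frames

28 min = 1680 s.
A emits 30 × 1680 = 50400 frames; B emits 30000/1001 × 1680 = 7200000/143.
Difference = 7200/143 frames (≈ 50.3497); B is behind A.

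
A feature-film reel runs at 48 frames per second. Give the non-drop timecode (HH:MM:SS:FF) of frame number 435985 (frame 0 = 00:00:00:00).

02:31:23:01

435985 ÷ 48 = 9083 full seconds, remainder 1 frame.
9083 s = 2 h 31 min 23 s.
Timecode: 02:31:23:01.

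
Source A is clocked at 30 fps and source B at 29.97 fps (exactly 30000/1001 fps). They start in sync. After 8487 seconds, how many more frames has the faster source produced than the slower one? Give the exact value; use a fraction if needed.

254610/1001 frames

A emits 30 × 8487 = 254610 frames; B emits 30000/1001 × 8487 = 254610000/1001.
Difference = 254610/1001 frames (≈ 254.3556); B is behind A.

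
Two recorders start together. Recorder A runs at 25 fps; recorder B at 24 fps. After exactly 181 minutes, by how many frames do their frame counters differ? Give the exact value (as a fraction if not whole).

181 min = 10860 s.
A emits 25 × 10860 = 271500 frames; B emits 24 × 10860 = 260640.
Difference = 10860 frames; B is behind A.

10860 frames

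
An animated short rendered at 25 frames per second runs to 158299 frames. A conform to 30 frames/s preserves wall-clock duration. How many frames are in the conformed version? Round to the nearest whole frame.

189959 frames

Frames at target rate = 158299 × (30) / (25) = 949794/5 ≈ 189958.800.
Nearest whole frame: 189959.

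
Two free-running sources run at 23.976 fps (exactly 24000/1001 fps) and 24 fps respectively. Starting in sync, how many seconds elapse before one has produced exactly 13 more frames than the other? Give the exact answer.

The gap grows by |24 − 24000/1001| = 24/1001 frames per second.
Time for a 13-frame gap: 13 ÷ (24/1001) = 13013/24 s.

13013/24 seconds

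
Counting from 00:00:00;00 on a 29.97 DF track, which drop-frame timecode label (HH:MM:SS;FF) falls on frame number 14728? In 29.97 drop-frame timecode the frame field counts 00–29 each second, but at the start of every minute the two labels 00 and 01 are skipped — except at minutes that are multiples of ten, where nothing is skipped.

Ten DF minutes hold 17982 frames, so frame 14728 lies in block 0 (frames 0–17981) with 14728 frames into that block.
The block's first minute is 1800 frames and the rest 1798 each; 14728 frames reaches minute 8, so 0 × 18 + 8 × 2 = 16 labels have been skipped so far.
Adding those back, label number 14728 + 16 = 14744 at 30 labels/s is 491 s + 14 f = 0 h 8 min 11 s frame 14, i.e. 00:08:11;14.

00:08:11;14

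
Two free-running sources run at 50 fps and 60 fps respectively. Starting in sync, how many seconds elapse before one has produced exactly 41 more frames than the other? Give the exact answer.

4.1 seconds

The gap grows by |60 − 50| = 10 frames per second.
Time for a 41-frame gap: 41 ÷ (10) = 4.1 s.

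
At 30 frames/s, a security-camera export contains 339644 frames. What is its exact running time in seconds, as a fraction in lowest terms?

Running time = 339644 ÷ (30) = 339644 × 1/30 = 169822/15 s.

169822/15 seconds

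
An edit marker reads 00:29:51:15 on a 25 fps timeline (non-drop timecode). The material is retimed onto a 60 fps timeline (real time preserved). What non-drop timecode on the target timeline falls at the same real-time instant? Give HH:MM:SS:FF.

00:29:51:36

Source frame index: (0×3600 + 29×60 + 51) × 25 + 15 = 44790.
Real time: 44790 / (25) = 8958/5 s.
Target frame: (8958/5) × (60) = 107496.
At 60 labels/s: frame 107496 → 00:29:51:36.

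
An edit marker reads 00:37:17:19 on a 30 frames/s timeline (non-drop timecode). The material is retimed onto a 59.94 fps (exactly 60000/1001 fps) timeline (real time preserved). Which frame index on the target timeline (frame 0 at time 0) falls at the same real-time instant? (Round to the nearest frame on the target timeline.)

frame 134124

Source frame index: (0×3600 + 37×60 + 17) × 30 + 19 = 67129.
Real time: 67129 / (30) = 67129/30 s.
Target frame: (67129/30) × (60000/1001) = 134258000/1001 ≈ 134123.876 → 134124.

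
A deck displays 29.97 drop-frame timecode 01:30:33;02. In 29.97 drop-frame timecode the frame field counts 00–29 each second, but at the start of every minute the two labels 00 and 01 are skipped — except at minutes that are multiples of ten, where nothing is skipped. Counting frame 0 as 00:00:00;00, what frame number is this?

162830

As if non-drop at 30 labels/s: (1 × 3600 + 30 × 60 + 33) × 30 + 2 = 162992.
Minute boundaries passed: 90; those not divisible by 10: 90 − 9 = 81; dropped labels = 2 × 81 = 162.
Actual frame index = 162992 − 162 = 162830.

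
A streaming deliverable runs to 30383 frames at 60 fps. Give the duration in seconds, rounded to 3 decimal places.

Running time = 30383 × 1/60 = 30383/60 s ≈ 506.383 s.

506.383 seconds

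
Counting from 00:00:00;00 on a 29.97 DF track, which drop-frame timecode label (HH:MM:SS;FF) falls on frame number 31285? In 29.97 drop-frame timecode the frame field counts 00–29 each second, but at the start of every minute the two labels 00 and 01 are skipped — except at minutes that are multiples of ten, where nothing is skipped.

00:17:23;27

Ten DF minutes hold 17982 frames, so frame 31285 lies in block 1 (frames 17982–35963) with 13303 frames into that block.
The block's first minute is 1800 frames and the rest 1798 each; 13303 frames reaches minute 7, so 1 × 18 + 7 × 2 = 32 labels have been skipped so far.
Adding those back, label number 31285 + 32 = 31317 at 30 labels/s is 1043 s + 27 f = 0 h 17 min 23 s frame 27, i.e. 00:17:23;27.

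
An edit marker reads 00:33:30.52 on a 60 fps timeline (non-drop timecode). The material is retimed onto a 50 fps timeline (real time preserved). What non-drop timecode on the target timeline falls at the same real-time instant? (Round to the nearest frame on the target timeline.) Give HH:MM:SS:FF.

Source frame index: (0×3600 + 33×60 + 30) × 60 + 52 = 120652.
Real time: 120652 / (60) = 30163/15 s.
Target frame: (30163/15) × (50) = 301630/3 ≈ 100543.333 → 100543.
At 50 labels/s: frame 100543 → 00:33:30:43.

00:33:30:43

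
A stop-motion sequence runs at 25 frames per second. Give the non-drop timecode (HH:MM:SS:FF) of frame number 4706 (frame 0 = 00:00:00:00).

00:03:08:06

4706 ÷ 25 = 188 full seconds, remainder 6 frames.
188 s = 0 h 3 min 8 s.
Timecode: 00:03:08:06.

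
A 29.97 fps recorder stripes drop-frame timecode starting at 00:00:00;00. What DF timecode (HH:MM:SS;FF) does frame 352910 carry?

03:16:15;14

Ten DF minutes hold 17982 frames, so frame 352910 lies in block 19 (frames 341658–359639) with 11252 frames into that block.
The block's first minute is 1800 frames and the rest 1798 each; 11252 frames reaches minute 6, so 19 × 18 + 6 × 2 = 354 labels have been skipped so far.
Adding those back, label number 352910 + 354 = 353264 at 30 labels/s is 11775 s + 14 f = 3 h 16 min 15 s frame 14, i.e. 03:16:15;14.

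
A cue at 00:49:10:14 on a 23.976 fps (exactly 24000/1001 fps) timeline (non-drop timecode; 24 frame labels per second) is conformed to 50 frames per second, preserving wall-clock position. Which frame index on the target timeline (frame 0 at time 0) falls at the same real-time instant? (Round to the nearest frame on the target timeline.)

Source frame index: (0×3600 + 49×60 + 10) × 24 + 14 = 70814.
Real time: 70814 / (24000/1001) = 35442407/12000 s.
Target frame: (35442407/12000) × (50) = 35442407/240 ≈ 147676.696 → 147677.

frame 147677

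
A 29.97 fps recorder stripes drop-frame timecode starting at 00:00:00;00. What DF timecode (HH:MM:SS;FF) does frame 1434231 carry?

13:17:35;17

Ten DF minutes hold 17982 frames, so frame 1434231 lies in block 79 (frames 1420578–1438559) with 13653 frames into that block.
The block's first minute is 1800 frames and the rest 1798 each; 13653 frames reaches minute 7, so 79 × 18 + 7 × 2 = 1436 labels have been skipped so far.
Adding those back, label number 1434231 + 1436 = 1435667 at 30 labels/s is 47855 s + 17 f = 13 h 17 min 35 s frame 17, i.e. 13:17:35;17.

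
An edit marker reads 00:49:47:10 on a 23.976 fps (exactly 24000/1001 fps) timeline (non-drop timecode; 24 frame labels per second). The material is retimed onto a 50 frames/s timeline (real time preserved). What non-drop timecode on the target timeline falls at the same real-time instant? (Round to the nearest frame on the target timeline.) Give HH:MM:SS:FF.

00:49:50:20

Source frame index: (0×3600 + 49×60 + 47) × 24 + 10 = 71698.
Real time: 71698 / (24000/1001) = 35884849/12000 s.
Target frame: (35884849/12000) × (50) = 35884849/240 ≈ 149520.204 → 149520.
At 50 labels/s: frame 149520 → 00:49:50:20.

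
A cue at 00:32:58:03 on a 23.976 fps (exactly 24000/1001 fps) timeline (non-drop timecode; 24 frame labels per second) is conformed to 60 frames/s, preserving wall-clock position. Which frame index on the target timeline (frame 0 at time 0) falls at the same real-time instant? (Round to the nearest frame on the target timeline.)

Source frame index: (0×3600 + 32×60 + 58) × 24 + 3 = 47475.
Real time: 47475 / (24000/1001) = 633633/320 s.
Target frame: (633633/320) × (60) = 1900899/16 ≈ 118806.188 → 118806.

frame 118806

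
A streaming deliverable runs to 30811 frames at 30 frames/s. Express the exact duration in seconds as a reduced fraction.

Running time = 30811 ÷ (30) = 30811 × 1/30 = 30811/30 s.

30811/30 seconds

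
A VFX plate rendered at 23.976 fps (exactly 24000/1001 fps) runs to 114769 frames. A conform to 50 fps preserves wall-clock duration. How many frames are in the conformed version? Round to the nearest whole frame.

239341 frames

Frames at target rate = 114769 × (50) / (24000/1001) = 114883769/480 ≈ 239341.185.
Nearest whole frame: 239341.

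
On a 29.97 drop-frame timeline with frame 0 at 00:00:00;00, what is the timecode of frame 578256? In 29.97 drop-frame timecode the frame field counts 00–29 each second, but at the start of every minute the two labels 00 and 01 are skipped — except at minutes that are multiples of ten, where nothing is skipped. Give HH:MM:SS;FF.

Each 10-minute DF block holds 10 × 60 × 30 − 9 × 2 = 17982 frames. 578256 ÷ 17982 → 32 full blocks, remainder 2832.
Within the partial block the first minute is 1800 frames and each further minute 1798, so 1 further minute boundary passed. Total skipped labels = 18 × 32 + 2 × 1 = 578.
Non-drop label index = 578256 + 578 = 578834; at 30 labels/s that is 05:21:34:14, i.e. DF 05:21:34;14.

05:21:34;14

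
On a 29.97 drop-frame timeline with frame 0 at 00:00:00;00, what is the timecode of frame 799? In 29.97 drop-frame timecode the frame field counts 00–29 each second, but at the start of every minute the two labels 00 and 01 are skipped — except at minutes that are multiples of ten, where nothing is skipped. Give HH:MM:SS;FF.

00:00:26;19

Each 10-minute DF block holds 10 × 60 × 30 − 9 × 2 = 17982 frames. 799 ÷ 17982 → 0 full blocks, remainder 799.
Within the partial block the first minute is 1800 frames and each further minute 1798, so 0 further minute boundaries passed. Total skipped labels = 18 × 0 + 2 × 0 = 0.
Non-drop label index = 799 + 0 = 799; at 30 labels/s that is 00:00:26:19, i.e. DF 00:00:26;19.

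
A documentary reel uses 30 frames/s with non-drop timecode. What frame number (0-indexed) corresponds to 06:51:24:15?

740535

Total seconds to the label: (6 × 3600 + 51 × 60 + 24) = 24684.
Frame index = 24684 × 30 + 15 = 740535.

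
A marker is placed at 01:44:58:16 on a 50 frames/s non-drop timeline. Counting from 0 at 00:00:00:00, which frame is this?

frame 314916

Total seconds to the label: (1 × 3600 + 44 × 60 + 58) = 6298.
Frame index = 6298 × 50 + 16 = 314916.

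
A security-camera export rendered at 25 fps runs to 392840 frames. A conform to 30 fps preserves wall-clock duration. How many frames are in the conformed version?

471408 frames

Target frames = source frames × (target rate / source rate) = 392840 × (30)/(25) = 392840 × 6/5 = 471408.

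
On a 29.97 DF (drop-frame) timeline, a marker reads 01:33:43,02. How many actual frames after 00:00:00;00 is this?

168524

As if non-drop at 30 labels/s: (1 × 3600 + 33 × 60 + 43) × 30 + 2 = 168692.
Minute boundaries passed: 93; those not divisible by 10: 93 − 9 = 84; dropped labels = 2 × 84 = 168.
Actual frame index = 168692 − 168 = 168524.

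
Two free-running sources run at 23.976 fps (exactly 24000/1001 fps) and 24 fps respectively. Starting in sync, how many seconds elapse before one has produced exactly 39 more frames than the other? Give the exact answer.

The gap grows by |24 − 24000/1001| = 24/1001 frames per second.
Time for a 39-frame gap: 39 ÷ (24/1001) = 1626.625 s.

1626.625 seconds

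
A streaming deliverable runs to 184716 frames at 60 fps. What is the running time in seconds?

Running time = 184716 / (60) = 3078.6 s.

3078.6 seconds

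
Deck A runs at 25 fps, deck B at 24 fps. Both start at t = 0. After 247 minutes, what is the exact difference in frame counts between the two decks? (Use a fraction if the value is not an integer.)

14820 frames

247 min = 14820 s.
A emits 25 × 14820 = 370500 frames; B emits 24 × 14820 = 355680.
Difference = 14820 frames; B is behind A.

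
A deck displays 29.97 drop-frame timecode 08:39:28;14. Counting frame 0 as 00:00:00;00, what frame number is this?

Complete 10-minute blocks: 51, each 17982 frames → 917082.
Remaining 9 whole minutes in the current block: 1800 + 8 × 1798 = 16184 frames.
Within the current minute: 28 × 30 + 14 − 2 = 852 (labels ;00/;01 skipped at this minute). Total = 917082 + 16184 + 852 = 934118.

934118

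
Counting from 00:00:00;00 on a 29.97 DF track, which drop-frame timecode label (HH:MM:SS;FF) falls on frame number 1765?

Each 10-minute DF block holds 10 × 60 × 30 − 9 × 2 = 17982 frames. 1765 ÷ 17982 → 0 full blocks, remainder 1765.
Within the partial block the first minute is 1800 frames and each further minute 1798, so 0 further minute boundaries passed. Total skipped labels = 18 × 0 + 2 × 0 = 0.
Non-drop label index = 1765 + 0 = 1765; at 30 labels/s that is 00:00:58:25, i.e. DF 00:00:58;25.

00:00:58;25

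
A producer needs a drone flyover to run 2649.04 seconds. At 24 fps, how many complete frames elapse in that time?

63576 frames

Frames = 2649.04 × 24 = 1589424/25 ≈ 63576.9600.
Complete frames: 63576.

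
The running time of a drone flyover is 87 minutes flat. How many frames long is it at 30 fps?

156600 frames

87 min = 5220 s.
Frames = 5220 × 30 = 156600.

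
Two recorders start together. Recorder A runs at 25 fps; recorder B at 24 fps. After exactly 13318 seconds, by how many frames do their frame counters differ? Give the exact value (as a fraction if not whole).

A emits 25 × 13318 = 332950 frames; B emits 24 × 13318 = 319632.
Difference = 13318 frames; B is behind A.

13318 frames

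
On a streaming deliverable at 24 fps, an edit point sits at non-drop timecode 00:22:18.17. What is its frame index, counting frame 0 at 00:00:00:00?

Total seconds to the label: (0 × 3600 + 22 × 60 + 18) = 1338.
Frame index = 1338 × 24 + 17 = 32129.

frame 32129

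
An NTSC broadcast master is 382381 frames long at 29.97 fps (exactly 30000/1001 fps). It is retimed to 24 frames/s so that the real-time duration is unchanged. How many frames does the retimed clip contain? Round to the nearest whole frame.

Frames at target rate = 382381 × (24) / (30000/1001) = 382763381/1250 ≈ 306210.705.
Nearest whole frame: 306211.

306211 frames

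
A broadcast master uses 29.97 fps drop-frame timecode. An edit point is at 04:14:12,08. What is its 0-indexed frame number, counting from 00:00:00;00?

457110

As if non-drop at 30 labels/s: (4 × 3600 + 14 × 60 + 12) × 30 + 8 = 457568.
Minute boundaries passed: 254; those not divisible by 10: 254 − 25 = 229; dropped labels = 2 × 229 = 458.
Actual frame index = 457568 − 458 = 457110.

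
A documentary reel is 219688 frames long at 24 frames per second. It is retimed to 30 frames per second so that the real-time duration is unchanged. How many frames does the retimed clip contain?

274610 frames

Target frames = source frames × (target rate / source rate) = 219688 × (30)/(24) = 219688 × 5/4 = 274610.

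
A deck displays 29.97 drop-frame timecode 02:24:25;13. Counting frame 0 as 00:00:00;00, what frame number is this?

259703

As if non-drop at 30 labels/s: (2 × 3600 + 24 × 60 + 25) × 30 + 13 = 259963.
Minute boundaries passed: 144; those not divisible by 10: 144 − 14 = 130; dropped labels = 2 × 130 = 260.
Actual frame index = 259963 − 260 = 259703.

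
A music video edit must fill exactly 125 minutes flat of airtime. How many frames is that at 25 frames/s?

187500 frames

125 min = 7500 s.
Frames = 7500 × 25 = 187500.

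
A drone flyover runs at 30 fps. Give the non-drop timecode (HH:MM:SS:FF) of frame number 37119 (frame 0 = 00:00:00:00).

37119 ÷ 30 = 1237 full seconds, remainder 9 frames.
1237 s = 0 h 20 min 37 s.
Timecode: 00:20:37:09.

00:20:37:09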